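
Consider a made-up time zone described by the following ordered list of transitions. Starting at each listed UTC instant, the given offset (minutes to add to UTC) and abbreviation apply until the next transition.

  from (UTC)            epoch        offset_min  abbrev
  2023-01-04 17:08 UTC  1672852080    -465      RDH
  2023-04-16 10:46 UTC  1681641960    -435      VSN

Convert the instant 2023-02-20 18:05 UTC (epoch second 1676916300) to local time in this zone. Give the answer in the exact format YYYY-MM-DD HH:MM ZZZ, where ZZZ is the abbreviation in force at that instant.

2023-02-20 10:20 RDH

Query: 2023-02-20 18:05 UTC
Rule 1/2 (RDH, -07:45): 2023-01-04 17:08 UTC ≤ query < 2023-04-16 10:46 UTC
18·60 + 5 - 465 = 620 min
620 = 0·1440 + 620; 620 = 10·60 + 20 → 10:20, same day
→ 2023-02-20 10:20 RDH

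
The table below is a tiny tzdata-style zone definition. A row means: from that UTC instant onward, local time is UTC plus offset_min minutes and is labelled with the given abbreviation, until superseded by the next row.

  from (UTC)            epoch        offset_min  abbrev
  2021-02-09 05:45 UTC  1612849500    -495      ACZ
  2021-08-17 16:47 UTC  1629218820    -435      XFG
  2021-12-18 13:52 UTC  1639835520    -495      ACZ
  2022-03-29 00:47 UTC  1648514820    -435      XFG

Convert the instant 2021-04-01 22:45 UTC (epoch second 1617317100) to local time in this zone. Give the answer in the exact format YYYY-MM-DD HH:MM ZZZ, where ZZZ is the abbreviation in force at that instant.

2021-04-01 14:30 ACZ

Query: 2021-04-01 22:45 UTC
Rule 1/4 (ACZ, -08:15): 2021-02-09 05:45 UTC ≤ query < 2021-08-17 16:47 UTC
22·60 + 45 - 495 = 870 min
870 = 0·1440 + 870; 870 = 14·60 + 30 → 14:30, same day
→ 2021-04-01 14:30 ACZ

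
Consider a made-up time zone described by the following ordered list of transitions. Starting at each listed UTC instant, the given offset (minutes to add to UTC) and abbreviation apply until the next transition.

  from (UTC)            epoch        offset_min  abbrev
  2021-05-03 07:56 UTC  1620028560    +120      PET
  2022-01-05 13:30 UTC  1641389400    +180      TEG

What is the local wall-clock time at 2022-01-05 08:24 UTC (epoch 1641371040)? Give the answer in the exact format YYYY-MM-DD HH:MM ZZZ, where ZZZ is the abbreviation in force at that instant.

Query: 2022-01-05 08:24 UTC
Rule 1/2 (PET, +02:00): 2021-05-03 07:56 UTC ≤ query < 2022-01-05 13:30 UTC
8·60 + 24 + 120 = 624 min
624 = 0·1440 + 624; 624 = 10·60 + 24 → 10:24, same day
→ 2022-01-05 10:24 PET

2022-01-05 10:24 PET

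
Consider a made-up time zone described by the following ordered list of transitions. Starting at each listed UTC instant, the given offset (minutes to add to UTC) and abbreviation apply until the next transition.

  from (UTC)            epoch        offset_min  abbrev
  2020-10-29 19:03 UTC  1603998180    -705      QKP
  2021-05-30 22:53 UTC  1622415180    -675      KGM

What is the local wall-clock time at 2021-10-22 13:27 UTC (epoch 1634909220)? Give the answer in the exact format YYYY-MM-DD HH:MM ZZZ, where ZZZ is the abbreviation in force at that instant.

2021-10-22 02:12 KGM

Query: 2021-10-22 13:27 UTC
Rule 2/2 (KGM, -11:15): 2021-05-30 22:53 UTC ≤ query < +∞
13·60 + 27 - 675 = 132 min
132 = 0·1440 + 132; 132 = 2·60 + 12 → 02:12, same day
→ 2021-10-22 02:12 KGM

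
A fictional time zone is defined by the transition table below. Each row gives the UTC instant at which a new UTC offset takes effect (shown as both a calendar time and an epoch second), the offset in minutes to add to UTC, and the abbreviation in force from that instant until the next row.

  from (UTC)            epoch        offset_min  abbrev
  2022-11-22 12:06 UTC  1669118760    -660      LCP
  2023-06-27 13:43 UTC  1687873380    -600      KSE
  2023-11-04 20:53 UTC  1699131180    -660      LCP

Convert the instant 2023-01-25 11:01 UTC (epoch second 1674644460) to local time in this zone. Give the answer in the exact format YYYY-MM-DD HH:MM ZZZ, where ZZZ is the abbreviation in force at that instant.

Query: 2023-01-25 11:01 UTC
Rule 1/3 (LCP, -11:00): 2022-11-22 12:06 UTC ≤ query < 2023-06-27 13:43 UTC
11·60 + 1 - 660 = 1 min
1 = 0·1440 + 1; 1 = 0·60 + 1 → 00:01, same day
→ 2023-01-25 00:01 LCP

2023-01-25 00:01 LCP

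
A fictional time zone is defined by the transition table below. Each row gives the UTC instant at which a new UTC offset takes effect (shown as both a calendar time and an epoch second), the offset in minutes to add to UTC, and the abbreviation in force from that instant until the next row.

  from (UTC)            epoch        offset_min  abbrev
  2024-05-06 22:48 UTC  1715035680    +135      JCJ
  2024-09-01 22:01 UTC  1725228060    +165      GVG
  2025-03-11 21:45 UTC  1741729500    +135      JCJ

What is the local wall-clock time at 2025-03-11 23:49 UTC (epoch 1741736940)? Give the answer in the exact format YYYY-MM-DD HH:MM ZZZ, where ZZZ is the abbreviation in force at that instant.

2025-03-12 02:04 JCJ

Query: 2025-03-11 23:49 UTC
Rule 3/3 (JCJ, +02:15): 2025-03-11 21:45 UTC ≤ query < +∞
23·60 + 49 + 135 = 1564 min
1564 = 1·1440 + 124; 124 = 2·60 + 4 → 02:04, 2025-03-11 + 1 day = 2025-03-12
→ 2025-03-12 02:04 JCJ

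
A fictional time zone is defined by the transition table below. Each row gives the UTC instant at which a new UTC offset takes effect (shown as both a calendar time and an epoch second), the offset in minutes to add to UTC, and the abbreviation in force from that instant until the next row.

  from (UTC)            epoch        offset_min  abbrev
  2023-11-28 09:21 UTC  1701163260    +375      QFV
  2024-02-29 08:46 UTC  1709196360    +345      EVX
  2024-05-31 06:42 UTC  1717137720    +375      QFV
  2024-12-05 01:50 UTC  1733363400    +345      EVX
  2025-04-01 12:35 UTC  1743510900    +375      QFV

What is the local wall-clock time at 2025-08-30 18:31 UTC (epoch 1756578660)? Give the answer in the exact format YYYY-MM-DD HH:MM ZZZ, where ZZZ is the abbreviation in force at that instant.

2025-08-31 00:46 QFV

Query: 2025-08-30 18:31 UTC
Rule 5/5 (QFV, +06:15): 2025-04-01 12:35 UTC ≤ query < +∞
18·60 + 31 + 375 = 1486 min
1486 = 1·1440 + 46; 46 = 0·60 + 46 → 00:46, 2025-08-30 + 1 day = 2025-08-31
→ 2025-08-31 00:46 QFV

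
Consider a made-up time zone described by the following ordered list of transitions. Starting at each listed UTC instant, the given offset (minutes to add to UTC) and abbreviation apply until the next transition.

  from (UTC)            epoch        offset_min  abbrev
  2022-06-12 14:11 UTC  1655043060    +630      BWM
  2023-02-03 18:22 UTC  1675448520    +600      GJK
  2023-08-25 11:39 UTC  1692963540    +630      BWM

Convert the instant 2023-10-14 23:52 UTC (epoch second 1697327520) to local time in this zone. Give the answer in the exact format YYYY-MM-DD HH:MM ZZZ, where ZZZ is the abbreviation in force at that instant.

Query: 2023-10-14 23:52 UTC
Rule 3/3 (BWM, +10:30): 2023-08-25 11:39 UTC ≤ query < +∞
23·60 + 52 + 630 = 2062 min
2062 = 1·1440 + 622; 622 = 10·60 + 22 → 10:22, 2023-10-14 + 1 day = 2023-10-15
→ 2023-10-15 10:22 BWM

2023-10-15 10:22 BWM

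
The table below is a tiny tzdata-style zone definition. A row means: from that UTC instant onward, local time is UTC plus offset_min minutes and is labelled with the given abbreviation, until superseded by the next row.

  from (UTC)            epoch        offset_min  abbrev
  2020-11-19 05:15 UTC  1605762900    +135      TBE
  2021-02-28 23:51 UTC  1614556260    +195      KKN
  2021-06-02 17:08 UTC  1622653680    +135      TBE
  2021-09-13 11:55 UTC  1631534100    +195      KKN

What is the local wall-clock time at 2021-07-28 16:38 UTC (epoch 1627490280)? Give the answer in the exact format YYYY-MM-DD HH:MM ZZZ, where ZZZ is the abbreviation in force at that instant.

Query: 2021-07-28 16:38 UTC
Rule 3/4 (TBE, +02:15): 2021-06-02 17:08 UTC ≤ query < 2021-09-13 11:55 UTC
16·60 + 38 + 135 = 1133 min
1133 = 0·1440 + 1133; 1133 = 18·60 + 53 → 18:53, same day
→ 2021-07-28 18:53 TBE

2021-07-28 18:53 TBE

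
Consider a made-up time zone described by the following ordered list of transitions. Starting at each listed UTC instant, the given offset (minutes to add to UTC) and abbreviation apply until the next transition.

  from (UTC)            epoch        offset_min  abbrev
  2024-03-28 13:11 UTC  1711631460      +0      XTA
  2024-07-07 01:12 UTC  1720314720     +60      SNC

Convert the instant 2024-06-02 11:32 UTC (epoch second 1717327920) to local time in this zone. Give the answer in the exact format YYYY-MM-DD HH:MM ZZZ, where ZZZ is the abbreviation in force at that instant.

2024-06-02 11:32 XTA

Query: 2024-06-02 11:32 UTC
Rule 1/2 (XTA, +00:00): 2024-03-28 13:11 UTC ≤ query < 2024-07-07 01:12 UTC
11·60 + 32 + 0 = 692 min
692 = 0·1440 + 692; 692 = 11·60 + 32 → 11:32, same day
→ 2024-06-02 11:32 XTA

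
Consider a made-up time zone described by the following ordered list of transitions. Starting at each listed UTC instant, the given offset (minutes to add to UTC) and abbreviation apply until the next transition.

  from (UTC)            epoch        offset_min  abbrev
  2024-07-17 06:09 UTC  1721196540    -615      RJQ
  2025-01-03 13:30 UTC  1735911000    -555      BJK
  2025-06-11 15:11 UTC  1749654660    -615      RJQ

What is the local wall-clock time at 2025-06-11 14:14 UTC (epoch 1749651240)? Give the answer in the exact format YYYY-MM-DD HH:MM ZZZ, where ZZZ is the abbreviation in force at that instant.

Query: 2025-06-11 14:14 UTC
Rule 2/3 (BJK, -09:15): 2025-01-03 13:30 UTC ≤ query < 2025-06-11 15:11 UTC
14·60 + 14 - 555 = 299 min
299 = 0·1440 + 299; 299 = 4·60 + 59 → 04:59, same day
→ 2025-06-11 04:59 BJK

2025-06-11 04:59 BJK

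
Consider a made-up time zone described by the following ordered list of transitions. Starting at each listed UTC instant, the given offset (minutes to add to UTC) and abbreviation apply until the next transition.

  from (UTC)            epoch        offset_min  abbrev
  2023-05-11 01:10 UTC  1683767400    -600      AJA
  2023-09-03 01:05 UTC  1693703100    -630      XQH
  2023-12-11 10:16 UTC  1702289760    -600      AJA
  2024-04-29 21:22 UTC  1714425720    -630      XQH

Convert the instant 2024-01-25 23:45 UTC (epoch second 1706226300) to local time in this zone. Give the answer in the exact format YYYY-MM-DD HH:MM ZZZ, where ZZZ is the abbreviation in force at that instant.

Query: 2024-01-25 23:45 UTC
Rule 3/4 (AJA, -10:00): 2023-12-11 10:16 UTC ≤ query < 2024-04-29 21:22 UTC
23·60 + 45 - 600 = 825 min
825 = 0·1440 + 825; 825 = 13·60 + 45 → 13:45, same day
→ 2024-01-25 13:45 AJA

2024-01-25 13:45 AJA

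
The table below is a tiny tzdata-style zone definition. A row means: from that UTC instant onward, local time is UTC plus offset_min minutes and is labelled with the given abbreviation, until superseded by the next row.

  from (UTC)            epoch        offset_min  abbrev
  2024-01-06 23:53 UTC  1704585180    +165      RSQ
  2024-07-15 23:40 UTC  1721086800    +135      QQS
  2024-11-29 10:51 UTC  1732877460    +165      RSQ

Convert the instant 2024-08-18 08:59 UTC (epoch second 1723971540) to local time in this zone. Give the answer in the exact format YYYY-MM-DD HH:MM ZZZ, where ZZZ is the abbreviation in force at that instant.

Query: 2024-08-18 08:59 UTC
Rule 2/3 (QQS, +02:15): 2024-07-15 23:40 UTC ≤ query < 2024-11-29 10:51 UTC
8·60 + 59 + 135 = 674 min
674 = 0·1440 + 674; 674 = 11·60 + 14 → 11:14, same day
→ 2024-08-18 11:14 QQS

2024-08-18 11:14 QQS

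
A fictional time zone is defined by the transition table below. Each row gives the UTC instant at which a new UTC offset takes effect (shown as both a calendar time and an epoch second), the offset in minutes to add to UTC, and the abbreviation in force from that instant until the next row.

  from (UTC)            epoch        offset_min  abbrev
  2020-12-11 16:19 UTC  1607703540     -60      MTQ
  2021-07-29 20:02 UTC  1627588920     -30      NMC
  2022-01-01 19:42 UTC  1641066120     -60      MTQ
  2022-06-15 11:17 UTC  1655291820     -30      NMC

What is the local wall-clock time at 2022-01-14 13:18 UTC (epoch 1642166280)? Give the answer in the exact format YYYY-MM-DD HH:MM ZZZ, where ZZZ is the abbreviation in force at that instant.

Query: 2022-01-14 13:18 UTC
Rule 3/4 (MTQ, -01:00): 2022-01-01 19:42 UTC ≤ query < 2022-06-15 11:17 UTC
13·60 + 18 - 60 = 738 min
738 = 0·1440 + 738; 738 = 12·60 + 18 → 12:18, same day
→ 2022-01-14 12:18 MTQ

2022-01-14 12:18 MTQ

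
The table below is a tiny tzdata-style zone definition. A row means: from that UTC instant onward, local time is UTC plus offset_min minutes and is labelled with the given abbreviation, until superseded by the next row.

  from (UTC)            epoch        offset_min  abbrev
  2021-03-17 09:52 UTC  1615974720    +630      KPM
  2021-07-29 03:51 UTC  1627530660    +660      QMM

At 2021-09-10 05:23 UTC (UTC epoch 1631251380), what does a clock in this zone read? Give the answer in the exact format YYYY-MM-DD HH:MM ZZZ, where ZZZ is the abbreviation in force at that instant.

2021-09-10 16:23 QMM

Query: 2021-09-10 05:23 UTC
Rule 2/2 (QMM, +11:00): 2021-07-29 03:51 UTC ≤ query < +∞
5·60 + 23 + 660 = 983 min
983 = 0·1440 + 983; 983 = 16·60 + 23 → 16:23, same day
→ 2021-09-10 16:23 QMM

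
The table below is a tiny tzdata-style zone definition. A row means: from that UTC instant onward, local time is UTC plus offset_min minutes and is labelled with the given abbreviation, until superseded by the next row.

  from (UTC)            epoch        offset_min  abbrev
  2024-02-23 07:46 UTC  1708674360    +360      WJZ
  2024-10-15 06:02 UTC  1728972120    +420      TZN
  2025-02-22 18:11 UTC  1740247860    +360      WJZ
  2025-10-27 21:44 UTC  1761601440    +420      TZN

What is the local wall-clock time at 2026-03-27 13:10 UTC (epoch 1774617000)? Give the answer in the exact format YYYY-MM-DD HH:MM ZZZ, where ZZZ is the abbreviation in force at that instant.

2026-03-27 20:10 TZN

Query: 2026-03-27 13:10 UTC
Rule 4/4 (TZN, +07:00): 2025-10-27 21:44 UTC ≤ query < +∞
13·60 + 10 + 420 = 1210 min
1210 = 0·1440 + 1210; 1210 = 20·60 + 10 → 20:10, same day
→ 2026-03-27 20:10 TZN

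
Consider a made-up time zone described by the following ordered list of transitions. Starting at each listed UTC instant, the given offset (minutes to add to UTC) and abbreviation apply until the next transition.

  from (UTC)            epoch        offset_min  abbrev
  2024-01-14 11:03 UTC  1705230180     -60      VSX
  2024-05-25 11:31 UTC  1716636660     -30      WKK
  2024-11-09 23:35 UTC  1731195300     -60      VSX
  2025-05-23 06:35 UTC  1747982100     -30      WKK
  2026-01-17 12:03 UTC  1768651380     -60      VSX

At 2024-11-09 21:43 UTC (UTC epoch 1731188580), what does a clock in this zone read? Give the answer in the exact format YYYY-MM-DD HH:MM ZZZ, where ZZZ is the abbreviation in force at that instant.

Query: 2024-11-09 21:43 UTC
Rule 2/5 (WKK, -00:30): 2024-05-25 11:31 UTC ≤ query < 2024-11-09 23:35 UTC
21·60 + 43 - 30 = 1273 min
1273 = 0·1440 + 1273; 1273 = 21·60 + 13 → 21:13, same day
→ 2024-11-09 21:13 WKK

2024-11-09 21:13 WKK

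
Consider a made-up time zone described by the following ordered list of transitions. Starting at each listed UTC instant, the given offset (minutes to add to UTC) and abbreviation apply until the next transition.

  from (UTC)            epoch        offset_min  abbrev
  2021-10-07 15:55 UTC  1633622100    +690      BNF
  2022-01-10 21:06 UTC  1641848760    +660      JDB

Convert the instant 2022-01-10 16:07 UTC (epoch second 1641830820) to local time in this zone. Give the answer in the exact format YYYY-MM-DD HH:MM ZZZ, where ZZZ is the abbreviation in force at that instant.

Query: 2022-01-10 16:07 UTC
Rule 1/2 (BNF, +11:30): 2021-10-07 15:55 UTC ≤ query < 2022-01-10 21:06 UTC
16·60 + 7 + 690 = 1657 min
1657 = 1·1440 + 217; 217 = 3·60 + 37 → 03:37, 2022-01-10 + 1 day = 2022-01-11
→ 2022-01-11 03:37 BNF

2022-01-11 03:37 BNF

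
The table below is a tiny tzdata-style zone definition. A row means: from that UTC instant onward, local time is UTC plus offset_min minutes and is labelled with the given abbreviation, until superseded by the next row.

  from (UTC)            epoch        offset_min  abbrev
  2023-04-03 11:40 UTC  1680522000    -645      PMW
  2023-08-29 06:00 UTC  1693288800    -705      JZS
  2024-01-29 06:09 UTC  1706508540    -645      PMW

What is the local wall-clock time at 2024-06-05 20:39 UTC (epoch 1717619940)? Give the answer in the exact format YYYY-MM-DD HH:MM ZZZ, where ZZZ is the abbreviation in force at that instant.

Query: 2024-06-05 20:39 UTC
Rule 3/3 (PMW, -10:45): 2024-01-29 06:09 UTC ≤ query < +∞
20·60 + 39 - 645 = 594 min
594 = 0·1440 + 594; 594 = 9·60 + 54 → 09:54, same day
→ 2024-06-05 09:54 PMW

2024-06-05 09:54 PMW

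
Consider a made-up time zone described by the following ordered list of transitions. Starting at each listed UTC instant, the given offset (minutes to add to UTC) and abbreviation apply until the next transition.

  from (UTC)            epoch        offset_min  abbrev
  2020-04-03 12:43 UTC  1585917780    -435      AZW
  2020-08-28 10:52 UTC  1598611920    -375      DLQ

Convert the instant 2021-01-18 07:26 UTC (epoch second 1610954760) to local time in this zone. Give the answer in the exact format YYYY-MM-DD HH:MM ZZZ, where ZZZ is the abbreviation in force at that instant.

Query: 2021-01-18 07:26 UTC
Rule 2/2 (DLQ, -06:15): 2020-08-28 10:52 UTC ≤ query < +∞
7·60 + 26 - 375 = 71 min
71 = 0·1440 + 71; 71 = 1·60 + 11 → 01:11, same day
→ 2021-01-18 01:11 DLQ

2021-01-18 01:11 DLQ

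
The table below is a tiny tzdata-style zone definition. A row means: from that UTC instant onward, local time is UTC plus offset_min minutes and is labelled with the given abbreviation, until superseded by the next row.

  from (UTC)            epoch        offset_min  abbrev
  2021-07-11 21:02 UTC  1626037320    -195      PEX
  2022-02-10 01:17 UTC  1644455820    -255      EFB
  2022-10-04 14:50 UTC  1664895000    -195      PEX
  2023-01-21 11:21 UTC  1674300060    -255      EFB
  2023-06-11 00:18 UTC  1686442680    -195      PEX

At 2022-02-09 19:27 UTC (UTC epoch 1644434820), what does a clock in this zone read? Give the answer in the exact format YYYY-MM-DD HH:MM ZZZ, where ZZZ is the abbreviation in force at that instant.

Query: 2022-02-09 19:27 UTC
Rule 1/5 (PEX, -03:15): 2021-07-11 21:02 UTC ≤ query < 2022-02-10 01:17 UTC
19·60 + 27 - 195 = 972 min
972 = 0·1440 + 972; 972 = 16·60 + 12 → 16:12, same day
→ 2022-02-09 16:12 PEX

2022-02-09 16:12 PEX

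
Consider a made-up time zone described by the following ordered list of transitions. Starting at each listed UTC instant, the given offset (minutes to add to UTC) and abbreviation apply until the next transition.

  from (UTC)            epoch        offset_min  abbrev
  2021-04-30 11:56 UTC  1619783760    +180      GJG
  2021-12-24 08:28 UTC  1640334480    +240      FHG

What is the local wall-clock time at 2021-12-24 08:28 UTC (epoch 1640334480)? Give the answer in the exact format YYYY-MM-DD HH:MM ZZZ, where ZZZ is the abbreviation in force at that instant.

Query: 2021-12-24 08:28 UTC
Rule 2/2 (FHG, +04:00): 2021-12-24 08:28 UTC ≤ query < +∞
8·60 + 28 + 240 = 748 min
748 = 0·1440 + 748; 748 = 12·60 + 28 → 12:28, same day
→ 2021-12-24 12:28 FHG

2021-12-24 12:28 FHG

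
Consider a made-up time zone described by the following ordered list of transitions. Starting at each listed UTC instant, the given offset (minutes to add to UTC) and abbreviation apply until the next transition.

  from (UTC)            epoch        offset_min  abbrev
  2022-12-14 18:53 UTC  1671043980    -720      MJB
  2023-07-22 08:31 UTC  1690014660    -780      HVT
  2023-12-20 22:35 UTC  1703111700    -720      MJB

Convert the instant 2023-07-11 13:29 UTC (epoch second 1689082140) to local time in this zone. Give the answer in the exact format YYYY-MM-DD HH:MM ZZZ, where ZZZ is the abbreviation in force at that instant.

2023-07-11 01:29 MJB

Query: 2023-07-11 13:29 UTC
Rule 1/3 (MJB, -12:00): 2022-12-14 18:53 UTC ≤ query < 2023-07-22 08:31 UTC
13·60 + 29 - 720 = 89 min
89 = 0·1440 + 89; 89 = 1·60 + 29 → 01:29, same day
→ 2023-07-11 01:29 MJB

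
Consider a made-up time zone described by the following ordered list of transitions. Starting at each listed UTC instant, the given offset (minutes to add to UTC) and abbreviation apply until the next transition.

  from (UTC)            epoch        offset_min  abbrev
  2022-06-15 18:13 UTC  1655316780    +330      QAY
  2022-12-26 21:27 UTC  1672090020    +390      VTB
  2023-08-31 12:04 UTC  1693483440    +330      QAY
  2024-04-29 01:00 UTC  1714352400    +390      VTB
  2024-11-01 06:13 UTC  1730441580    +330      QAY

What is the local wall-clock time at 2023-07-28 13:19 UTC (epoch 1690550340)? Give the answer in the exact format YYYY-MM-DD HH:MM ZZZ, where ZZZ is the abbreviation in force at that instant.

2023-07-28 19:49 VTB

Query: 2023-07-28 13:19 UTC
Rule 2/5 (VTB, +06:30): 2022-12-26 21:27 UTC ≤ query < 2023-08-31 12:04 UTC
13·60 + 19 + 390 = 1189 min
1189 = 0·1440 + 1189; 1189 = 19·60 + 49 → 19:49, same day
→ 2023-07-28 19:49 VTB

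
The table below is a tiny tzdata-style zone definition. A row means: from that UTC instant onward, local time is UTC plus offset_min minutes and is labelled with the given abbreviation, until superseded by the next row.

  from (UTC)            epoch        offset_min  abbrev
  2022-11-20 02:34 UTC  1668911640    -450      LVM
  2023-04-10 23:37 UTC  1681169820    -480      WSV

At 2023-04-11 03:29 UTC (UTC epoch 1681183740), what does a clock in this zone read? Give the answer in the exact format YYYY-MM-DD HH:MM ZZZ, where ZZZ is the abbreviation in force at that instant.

2023-04-10 19:29 WSV

Query: 2023-04-11 03:29 UTC
Rule 2/2 (WSV, -08:00): 2023-04-10 23:37 UTC ≤ query < +∞
3·60 + 29 - 480 = -271 min
-271 = -1·1440 + 1169; 1169 = 19·60 + 29 → 19:29, 2023-04-11 - 1 day = 2023-04-10
→ 2023-04-10 19:29 WSV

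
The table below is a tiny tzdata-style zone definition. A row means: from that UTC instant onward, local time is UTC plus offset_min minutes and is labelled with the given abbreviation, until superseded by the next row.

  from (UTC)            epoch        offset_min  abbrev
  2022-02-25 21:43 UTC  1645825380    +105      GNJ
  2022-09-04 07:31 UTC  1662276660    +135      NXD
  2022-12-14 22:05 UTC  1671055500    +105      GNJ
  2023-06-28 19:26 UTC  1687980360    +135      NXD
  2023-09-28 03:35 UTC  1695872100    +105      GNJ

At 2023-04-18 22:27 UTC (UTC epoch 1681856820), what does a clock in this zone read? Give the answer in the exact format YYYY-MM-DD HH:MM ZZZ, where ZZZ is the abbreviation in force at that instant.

Query: 2023-04-18 22:27 UTC
Rule 3/5 (GNJ, +01:45): 2022-12-14 22:05 UTC ≤ query < 2023-06-28 19:26 UTC
22·60 + 27 + 105 = 1452 min
1452 = 1·1440 + 12; 12 = 0·60 + 12 → 00:12, 2023-04-18 + 1 day = 2023-04-19
→ 2023-04-19 00:12 GNJ

2023-04-19 00:12 GNJ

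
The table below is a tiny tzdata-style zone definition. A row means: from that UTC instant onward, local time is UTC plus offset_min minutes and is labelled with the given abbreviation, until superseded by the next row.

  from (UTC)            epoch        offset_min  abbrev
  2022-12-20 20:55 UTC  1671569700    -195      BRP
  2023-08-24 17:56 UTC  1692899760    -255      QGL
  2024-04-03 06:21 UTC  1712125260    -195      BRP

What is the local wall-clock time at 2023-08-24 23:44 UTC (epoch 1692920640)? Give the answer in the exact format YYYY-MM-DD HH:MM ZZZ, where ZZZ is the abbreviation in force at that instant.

Query: 2023-08-24 23:44 UTC
Rule 2/3 (QGL, -04:15): 2023-08-24 17:56 UTC ≤ query < 2024-04-03 06:21 UTC
23·60 + 44 - 255 = 1169 min
1169 = 0·1440 + 1169; 1169 = 19·60 + 29 → 19:29, same day
→ 2023-08-24 19:29 QGL

2023-08-24 19:29 QGL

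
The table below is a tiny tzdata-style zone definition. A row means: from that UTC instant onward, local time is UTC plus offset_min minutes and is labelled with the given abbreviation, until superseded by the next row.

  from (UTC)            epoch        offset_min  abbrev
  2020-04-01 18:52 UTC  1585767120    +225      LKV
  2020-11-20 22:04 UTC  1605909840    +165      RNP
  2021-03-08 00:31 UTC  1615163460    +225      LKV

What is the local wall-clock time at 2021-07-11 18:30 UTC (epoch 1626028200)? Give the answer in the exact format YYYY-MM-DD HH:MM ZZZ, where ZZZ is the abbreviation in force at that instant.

2021-07-11 22:15 LKV

Query: 2021-07-11 18:30 UTC
Rule 3/3 (LKV, +03:45): 2021-03-08 00:31 UTC ≤ query < +∞
18·60 + 30 + 225 = 1335 min
1335 = 0·1440 + 1335; 1335 = 22·60 + 15 → 22:15, same day
→ 2021-07-11 22:15 LKV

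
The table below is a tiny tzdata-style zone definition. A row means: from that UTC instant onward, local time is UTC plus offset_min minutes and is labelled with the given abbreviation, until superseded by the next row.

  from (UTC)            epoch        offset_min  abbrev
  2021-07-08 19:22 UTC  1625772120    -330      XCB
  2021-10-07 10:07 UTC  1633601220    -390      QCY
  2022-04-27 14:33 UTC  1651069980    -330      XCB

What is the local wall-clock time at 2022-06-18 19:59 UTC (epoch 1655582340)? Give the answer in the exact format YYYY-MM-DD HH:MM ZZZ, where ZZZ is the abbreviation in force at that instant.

2022-06-18 14:29 XCB

Query: 2022-06-18 19:59 UTC
Rule 3/3 (XCB, -05:30): 2022-04-27 14:33 UTC ≤ query < +∞
19·60 + 59 - 330 = 869 min
869 = 0·1440 + 869; 869 = 14·60 + 29 → 14:29, same day
→ 2022-06-18 14:29 XCB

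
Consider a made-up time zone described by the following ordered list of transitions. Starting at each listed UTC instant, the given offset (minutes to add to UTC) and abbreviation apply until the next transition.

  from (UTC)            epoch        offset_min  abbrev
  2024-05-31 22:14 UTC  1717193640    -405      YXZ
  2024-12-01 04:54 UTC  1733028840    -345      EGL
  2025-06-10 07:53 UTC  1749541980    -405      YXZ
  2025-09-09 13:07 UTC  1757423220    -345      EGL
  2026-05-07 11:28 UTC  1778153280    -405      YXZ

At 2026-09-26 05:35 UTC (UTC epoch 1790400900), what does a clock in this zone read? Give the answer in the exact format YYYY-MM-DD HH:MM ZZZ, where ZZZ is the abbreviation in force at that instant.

2026-09-25 22:50 YXZ

Query: 2026-09-26 05:35 UTC
Rule 5/5 (YXZ, -06:45): 2026-05-07 11:28 UTC ≤ query < +∞
5·60 + 35 - 405 = -70 min
-70 = -1·1440 + 1370; 1370 = 22·60 + 50 → 22:50, 2026-09-26 - 1 day = 2026-09-25
→ 2026-09-25 22:50 YXZ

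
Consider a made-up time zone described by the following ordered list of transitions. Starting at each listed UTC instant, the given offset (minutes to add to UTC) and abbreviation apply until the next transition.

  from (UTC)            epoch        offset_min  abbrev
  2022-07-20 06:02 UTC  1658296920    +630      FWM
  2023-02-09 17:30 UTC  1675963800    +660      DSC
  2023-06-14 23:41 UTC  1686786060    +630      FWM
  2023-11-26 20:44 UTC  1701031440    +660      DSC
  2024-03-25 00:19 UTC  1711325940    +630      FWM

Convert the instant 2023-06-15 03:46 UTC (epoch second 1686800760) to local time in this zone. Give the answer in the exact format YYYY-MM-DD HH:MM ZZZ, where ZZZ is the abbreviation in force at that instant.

Query: 2023-06-15 03:46 UTC
Rule 3/5 (FWM, +10:30): 2023-06-14 23:41 UTC ≤ query < 2023-11-26 20:44 UTC
3·60 + 46 + 630 = 856 min
856 = 0·1440 + 856; 856 = 14·60 + 16 → 14:16, same day
→ 2023-06-15 14:16 FWM

2023-06-15 14:16 FWM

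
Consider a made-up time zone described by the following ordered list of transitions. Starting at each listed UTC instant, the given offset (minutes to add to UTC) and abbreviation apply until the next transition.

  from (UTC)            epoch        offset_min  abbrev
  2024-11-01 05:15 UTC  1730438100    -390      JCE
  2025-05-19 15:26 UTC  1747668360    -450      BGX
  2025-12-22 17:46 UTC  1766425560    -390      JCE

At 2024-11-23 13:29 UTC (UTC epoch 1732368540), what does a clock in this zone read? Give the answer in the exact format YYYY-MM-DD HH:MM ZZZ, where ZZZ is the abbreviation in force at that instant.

Query: 2024-11-23 13:29 UTC
Rule 1/3 (JCE, -06:30): 2024-11-01 05:15 UTC ≤ query < 2025-05-19 15:26 UTC
13·60 + 29 - 390 = 419 min
419 = 0·1440 + 419; 419 = 6·60 + 59 → 06:59, same day
→ 2024-11-23 06:59 JCE

2024-11-23 06:59 JCE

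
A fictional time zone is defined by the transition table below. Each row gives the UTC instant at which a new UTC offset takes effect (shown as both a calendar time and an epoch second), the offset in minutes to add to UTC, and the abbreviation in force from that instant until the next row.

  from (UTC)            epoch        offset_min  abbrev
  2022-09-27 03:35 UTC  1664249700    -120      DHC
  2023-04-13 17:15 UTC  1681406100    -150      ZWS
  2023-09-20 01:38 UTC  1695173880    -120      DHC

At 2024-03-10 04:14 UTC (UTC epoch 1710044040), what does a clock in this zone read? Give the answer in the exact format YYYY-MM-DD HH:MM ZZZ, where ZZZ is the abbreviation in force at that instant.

2024-03-10 02:14 DHC

Query: 2024-03-10 04:14 UTC
Rule 3/3 (DHC, -02:00): 2023-09-20 01:38 UTC ≤ query < +∞
4·60 + 14 - 120 = 134 min
134 = 0·1440 + 134; 134 = 2·60 + 14 → 02:14, same day
→ 2024-03-10 02:14 DHC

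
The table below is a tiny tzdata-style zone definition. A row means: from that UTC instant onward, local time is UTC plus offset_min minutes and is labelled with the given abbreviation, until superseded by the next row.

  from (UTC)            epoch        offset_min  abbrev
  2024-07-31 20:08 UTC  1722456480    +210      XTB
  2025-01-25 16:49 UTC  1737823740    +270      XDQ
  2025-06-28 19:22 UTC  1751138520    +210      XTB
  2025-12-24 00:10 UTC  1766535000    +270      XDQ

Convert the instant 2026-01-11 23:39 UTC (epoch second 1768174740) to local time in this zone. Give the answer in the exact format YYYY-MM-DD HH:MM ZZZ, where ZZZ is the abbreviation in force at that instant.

2026-01-12 04:09 XDQ

Query: 2026-01-11 23:39 UTC
Rule 4/4 (XDQ, +04:30): 2025-12-24 00:10 UTC ≤ query < +∞
23·60 + 39 + 270 = 1689 min
1689 = 1·1440 + 249; 249 = 4·60 + 9 → 04:09, 2026-01-11 + 1 day = 2026-01-12
→ 2026-01-12 04:09 XDQ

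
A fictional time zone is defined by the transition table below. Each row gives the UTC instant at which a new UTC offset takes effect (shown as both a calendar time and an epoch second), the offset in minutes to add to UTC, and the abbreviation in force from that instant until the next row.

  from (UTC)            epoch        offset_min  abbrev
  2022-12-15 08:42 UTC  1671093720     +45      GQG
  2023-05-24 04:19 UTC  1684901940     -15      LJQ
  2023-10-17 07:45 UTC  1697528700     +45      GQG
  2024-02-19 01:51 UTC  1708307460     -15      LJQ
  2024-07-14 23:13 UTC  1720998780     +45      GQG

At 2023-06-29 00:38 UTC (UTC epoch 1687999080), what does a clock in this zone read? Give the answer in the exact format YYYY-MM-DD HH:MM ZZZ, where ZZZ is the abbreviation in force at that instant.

2023-06-29 00:23 LJQ

Query: 2023-06-29 00:38 UTC
Rule 2/5 (LJQ, -00:15): 2023-05-24 04:19 UTC ≤ query < 2023-10-17 07:45 UTC
0·60 + 38 - 15 = 23 min
23 = 0·1440 + 23; 23 = 0·60 + 23 → 00:23, same day
→ 2023-06-29 00:23 LJQ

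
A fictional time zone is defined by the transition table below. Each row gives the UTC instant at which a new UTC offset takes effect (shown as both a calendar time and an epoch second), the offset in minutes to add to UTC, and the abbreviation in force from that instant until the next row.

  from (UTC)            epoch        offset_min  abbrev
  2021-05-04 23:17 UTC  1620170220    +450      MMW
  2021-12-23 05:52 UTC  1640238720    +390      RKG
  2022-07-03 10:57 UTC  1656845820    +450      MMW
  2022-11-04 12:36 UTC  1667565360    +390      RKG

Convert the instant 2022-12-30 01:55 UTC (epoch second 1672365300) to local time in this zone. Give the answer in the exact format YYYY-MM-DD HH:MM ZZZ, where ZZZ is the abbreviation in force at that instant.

2022-12-30 08:25 RKG

Query: 2022-12-30 01:55 UTC
Rule 4/4 (RKG, +06:30): 2022-11-04 12:36 UTC ≤ query < +∞
1·60 + 55 + 390 = 505 min
505 = 0·1440 + 505; 505 = 8·60 + 25 → 08:25, same day
→ 2022-12-30 08:25 RKG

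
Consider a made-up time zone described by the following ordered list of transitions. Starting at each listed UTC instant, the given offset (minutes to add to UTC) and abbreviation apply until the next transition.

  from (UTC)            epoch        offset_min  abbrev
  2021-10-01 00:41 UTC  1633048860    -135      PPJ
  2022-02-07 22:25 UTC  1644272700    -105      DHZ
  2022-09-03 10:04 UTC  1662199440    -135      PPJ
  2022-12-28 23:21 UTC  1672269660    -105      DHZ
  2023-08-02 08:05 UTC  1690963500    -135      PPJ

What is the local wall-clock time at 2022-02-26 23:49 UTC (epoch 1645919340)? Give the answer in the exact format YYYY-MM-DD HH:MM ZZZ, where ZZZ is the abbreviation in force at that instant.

2022-02-26 22:04 DHZ

Query: 2022-02-26 23:49 UTC
Rule 2/5 (DHZ, -01:45): 2022-02-07 22:25 UTC ≤ query < 2022-09-03 10:04 UTC
23·60 + 49 - 105 = 1324 min
1324 = 0·1440 + 1324; 1324 = 22·60 + 4 → 22:04, same day
→ 2022-02-26 22:04 DHZ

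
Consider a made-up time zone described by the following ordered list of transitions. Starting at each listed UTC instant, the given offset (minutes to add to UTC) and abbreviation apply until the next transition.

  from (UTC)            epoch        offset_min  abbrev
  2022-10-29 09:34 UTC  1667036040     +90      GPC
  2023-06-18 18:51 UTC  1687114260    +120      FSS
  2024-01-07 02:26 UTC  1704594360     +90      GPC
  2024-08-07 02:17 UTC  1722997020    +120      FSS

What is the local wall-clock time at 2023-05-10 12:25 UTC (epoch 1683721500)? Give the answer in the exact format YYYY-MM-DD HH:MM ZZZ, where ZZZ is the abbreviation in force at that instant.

Query: 2023-05-10 12:25 UTC
Rule 1/4 (GPC, +01:30): 2022-10-29 09:34 UTC ≤ query < 2023-06-18 18:51 UTC
12·60 + 25 + 90 = 835 min
835 = 0·1440 + 835; 835 = 13·60 + 55 → 13:55, same day
→ 2023-05-10 13:55 GPC

2023-05-10 13:55 GPC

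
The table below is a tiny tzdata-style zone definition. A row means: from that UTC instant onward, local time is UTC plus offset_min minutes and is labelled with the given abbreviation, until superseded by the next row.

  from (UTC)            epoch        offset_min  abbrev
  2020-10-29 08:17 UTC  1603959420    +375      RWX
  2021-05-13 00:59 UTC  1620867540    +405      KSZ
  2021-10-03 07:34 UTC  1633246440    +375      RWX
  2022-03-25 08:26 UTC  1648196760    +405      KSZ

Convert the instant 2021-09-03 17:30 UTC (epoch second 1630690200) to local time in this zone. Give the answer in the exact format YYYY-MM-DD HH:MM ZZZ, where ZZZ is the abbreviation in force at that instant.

Query: 2021-09-03 17:30 UTC
Rule 2/4 (KSZ, +06:45): 2021-05-13 00:59 UTC ≤ query < 2021-10-03 07:34 UTC
17·60 + 30 + 405 = 1455 min
1455 = 1·1440 + 15; 15 = 0·60 + 15 → 00:15, 2021-09-03 + 1 day = 2021-09-04
→ 2021-09-04 00:15 KSZ

2021-09-04 00:15 KSZ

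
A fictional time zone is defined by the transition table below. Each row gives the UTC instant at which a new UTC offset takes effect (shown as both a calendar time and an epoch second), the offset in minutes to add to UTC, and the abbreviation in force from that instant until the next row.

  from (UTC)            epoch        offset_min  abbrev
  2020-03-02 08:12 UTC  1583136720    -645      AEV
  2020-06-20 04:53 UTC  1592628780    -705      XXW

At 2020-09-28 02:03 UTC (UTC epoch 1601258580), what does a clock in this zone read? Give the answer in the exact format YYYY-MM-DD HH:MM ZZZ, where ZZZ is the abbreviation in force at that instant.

Query: 2020-09-28 02:03 UTC
Rule 2/2 (XXW, -11:45): 2020-06-20 04:53 UTC ≤ query < +∞
2·60 + 3 - 705 = -582 min
-582 = -1·1440 + 858; 858 = 14·60 + 18 → 14:18, 2020-09-28 - 1 day = 2020-09-27
→ 2020-09-27 14:18 XXW

2020-09-27 14:18 XXW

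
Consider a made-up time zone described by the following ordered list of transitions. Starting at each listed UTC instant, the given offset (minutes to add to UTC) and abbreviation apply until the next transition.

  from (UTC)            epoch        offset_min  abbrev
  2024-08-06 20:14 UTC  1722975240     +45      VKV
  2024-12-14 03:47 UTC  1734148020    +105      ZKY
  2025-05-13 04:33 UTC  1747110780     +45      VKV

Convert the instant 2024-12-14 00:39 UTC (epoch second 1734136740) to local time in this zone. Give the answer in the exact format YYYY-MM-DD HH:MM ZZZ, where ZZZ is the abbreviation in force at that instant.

Query: 2024-12-14 00:39 UTC
Rule 1/3 (VKV, +00:45): 2024-08-06 20:14 UTC ≤ query < 2024-12-14 03:47 UTC
0·60 + 39 + 45 = 84 min
84 = 0·1440 + 84; 84 = 1·60 + 24 → 01:24, same day
→ 2024-12-14 01:24 VKV

2024-12-14 01:24 VKV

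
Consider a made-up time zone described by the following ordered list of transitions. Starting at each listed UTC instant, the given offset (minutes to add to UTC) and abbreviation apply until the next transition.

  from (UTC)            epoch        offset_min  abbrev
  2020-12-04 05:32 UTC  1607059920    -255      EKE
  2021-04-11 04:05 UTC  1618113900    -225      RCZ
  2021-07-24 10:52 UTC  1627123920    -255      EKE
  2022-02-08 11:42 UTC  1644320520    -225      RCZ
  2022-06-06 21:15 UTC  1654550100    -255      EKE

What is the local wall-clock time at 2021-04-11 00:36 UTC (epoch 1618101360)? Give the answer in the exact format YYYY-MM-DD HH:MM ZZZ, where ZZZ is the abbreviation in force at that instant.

Query: 2021-04-11 00:36 UTC
Rule 1/5 (EKE, -04:15): 2020-12-04 05:32 UTC ≤ query < 2021-04-11 04:05 UTC
0·60 + 36 - 255 = -219 min
-219 = -1·1440 + 1221; 1221 = 20·60 + 21 → 20:21, 2021-04-11 - 1 day = 2021-04-10
→ 2021-04-10 20:21 EKE

2021-04-10 20:21 EKE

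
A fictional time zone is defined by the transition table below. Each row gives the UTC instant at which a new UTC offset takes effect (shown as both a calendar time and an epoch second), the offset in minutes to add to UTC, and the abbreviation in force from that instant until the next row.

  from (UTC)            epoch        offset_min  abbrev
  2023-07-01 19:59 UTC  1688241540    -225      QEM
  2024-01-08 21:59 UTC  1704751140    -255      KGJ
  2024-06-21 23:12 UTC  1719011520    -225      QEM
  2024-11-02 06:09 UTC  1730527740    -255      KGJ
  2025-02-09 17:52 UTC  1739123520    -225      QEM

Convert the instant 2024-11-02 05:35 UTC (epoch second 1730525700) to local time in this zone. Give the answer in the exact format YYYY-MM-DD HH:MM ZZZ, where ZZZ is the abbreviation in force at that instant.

2024-11-02 01:50 QEM

Query: 2024-11-02 05:35 UTC
Rule 3/5 (QEM, -03:45): 2024-06-21 23:12 UTC ≤ query < 2024-11-02 06:09 UTC
5·60 + 35 - 225 = 110 min
110 = 0·1440 + 110; 110 = 1·60 + 50 → 01:50, same day
→ 2024-11-02 01:50 QEM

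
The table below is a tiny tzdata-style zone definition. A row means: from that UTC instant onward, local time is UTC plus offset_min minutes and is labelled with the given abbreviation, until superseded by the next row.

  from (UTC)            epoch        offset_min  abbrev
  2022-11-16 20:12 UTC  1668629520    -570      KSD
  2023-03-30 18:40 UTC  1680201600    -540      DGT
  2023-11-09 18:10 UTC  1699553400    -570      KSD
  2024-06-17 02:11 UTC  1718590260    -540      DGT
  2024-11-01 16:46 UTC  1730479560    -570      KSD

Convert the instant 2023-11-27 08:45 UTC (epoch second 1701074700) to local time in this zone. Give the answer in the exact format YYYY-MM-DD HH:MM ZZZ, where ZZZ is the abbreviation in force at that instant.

Query: 2023-11-27 08:45 UTC
Rule 3/5 (KSD, -09:30): 2023-11-09 18:10 UTC ≤ query < 2024-06-17 02:11 UTC
8·60 + 45 - 570 = -45 min
-45 = -1·1440 + 1395; 1395 = 23·60 + 15 → 23:15, 2023-11-27 - 1 day = 2023-11-26
→ 2023-11-26 23:15 KSD

2023-11-26 23:15 KSD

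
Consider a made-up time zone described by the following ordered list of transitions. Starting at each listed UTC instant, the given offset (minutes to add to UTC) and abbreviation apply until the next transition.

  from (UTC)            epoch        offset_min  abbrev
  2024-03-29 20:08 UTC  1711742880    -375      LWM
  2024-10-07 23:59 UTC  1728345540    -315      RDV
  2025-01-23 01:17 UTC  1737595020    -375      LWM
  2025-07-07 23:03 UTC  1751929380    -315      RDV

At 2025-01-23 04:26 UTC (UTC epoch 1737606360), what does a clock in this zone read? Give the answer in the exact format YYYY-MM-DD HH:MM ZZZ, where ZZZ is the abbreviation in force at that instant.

2025-01-22 22:11 LWM

Query: 2025-01-23 04:26 UTC
Rule 3/4 (LWM, -06:15): 2025-01-23 01:17 UTC ≤ query < 2025-07-07 23:03 UTC
4·60 + 26 - 375 = -109 min
-109 = -1·1440 + 1331; 1331 = 22·60 + 11 → 22:11, 2025-01-23 - 1 day = 2025-01-22
→ 2025-01-22 22:11 LWM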